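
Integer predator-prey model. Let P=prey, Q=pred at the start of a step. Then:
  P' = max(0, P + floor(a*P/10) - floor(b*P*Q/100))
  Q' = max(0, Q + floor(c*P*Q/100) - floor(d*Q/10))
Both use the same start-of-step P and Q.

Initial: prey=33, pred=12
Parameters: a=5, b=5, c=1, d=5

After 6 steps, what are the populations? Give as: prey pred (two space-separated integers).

Step 1: prey: 33+16-19=30; pred: 12+3-6=9
Step 2: prey: 30+15-13=32; pred: 9+2-4=7
Step 3: prey: 32+16-11=37; pred: 7+2-3=6
Step 4: prey: 37+18-11=44; pred: 6+2-3=5
Step 5: prey: 44+22-11=55; pred: 5+2-2=5
Step 6: prey: 55+27-13=69; pred: 5+2-2=5

Answer: 69 5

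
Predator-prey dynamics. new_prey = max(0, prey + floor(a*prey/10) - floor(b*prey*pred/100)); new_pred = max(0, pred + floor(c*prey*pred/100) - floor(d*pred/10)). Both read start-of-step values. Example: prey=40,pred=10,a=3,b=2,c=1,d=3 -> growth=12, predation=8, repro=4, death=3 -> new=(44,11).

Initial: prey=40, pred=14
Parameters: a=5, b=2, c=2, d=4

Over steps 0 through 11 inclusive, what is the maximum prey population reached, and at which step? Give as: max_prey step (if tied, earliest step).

Answer: 54 2

Derivation:
Step 1: prey: 40+20-11=49; pred: 14+11-5=20
Step 2: prey: 49+24-19=54; pred: 20+19-8=31
Step 3: prey: 54+27-33=48; pred: 31+33-12=52
Step 4: prey: 48+24-49=23; pred: 52+49-20=81
Step 5: prey: 23+11-37=0; pred: 81+37-32=86
Step 6: prey: 0+0-0=0; pred: 86+0-34=52
Step 7: prey: 0+0-0=0; pred: 52+0-20=32
Step 8: prey: 0+0-0=0; pred: 32+0-12=20
Step 9: prey: 0+0-0=0; pred: 20+0-8=12
Step 10: prey: 0+0-0=0; pred: 12+0-4=8
Step 11: prey: 0+0-0=0; pred: 8+0-3=5
Max prey = 54 at step 2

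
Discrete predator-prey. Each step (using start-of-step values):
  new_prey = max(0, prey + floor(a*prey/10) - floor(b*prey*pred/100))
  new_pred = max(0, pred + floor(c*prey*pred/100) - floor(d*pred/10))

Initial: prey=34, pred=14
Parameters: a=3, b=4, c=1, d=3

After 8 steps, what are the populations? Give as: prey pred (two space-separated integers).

Step 1: prey: 34+10-19=25; pred: 14+4-4=14
Step 2: prey: 25+7-14=18; pred: 14+3-4=13
Step 3: prey: 18+5-9=14; pred: 13+2-3=12
Step 4: prey: 14+4-6=12; pred: 12+1-3=10
Step 5: prey: 12+3-4=11; pred: 10+1-3=8
Step 6: prey: 11+3-3=11; pred: 8+0-2=6
Step 7: prey: 11+3-2=12; pred: 6+0-1=5
Step 8: prey: 12+3-2=13; pred: 5+0-1=4

Answer: 13 4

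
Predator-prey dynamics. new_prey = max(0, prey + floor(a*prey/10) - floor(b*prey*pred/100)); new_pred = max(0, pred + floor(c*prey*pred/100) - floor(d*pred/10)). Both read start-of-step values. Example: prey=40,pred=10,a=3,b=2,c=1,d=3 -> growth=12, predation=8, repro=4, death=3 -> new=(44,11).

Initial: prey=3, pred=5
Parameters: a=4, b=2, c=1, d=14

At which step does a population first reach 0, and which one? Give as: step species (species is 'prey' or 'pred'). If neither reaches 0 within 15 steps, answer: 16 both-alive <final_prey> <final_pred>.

Step 1: prey: 3+1-0=4; pred: 5+0-7=0
First extinction: pred at step 1

Answer: 1 pred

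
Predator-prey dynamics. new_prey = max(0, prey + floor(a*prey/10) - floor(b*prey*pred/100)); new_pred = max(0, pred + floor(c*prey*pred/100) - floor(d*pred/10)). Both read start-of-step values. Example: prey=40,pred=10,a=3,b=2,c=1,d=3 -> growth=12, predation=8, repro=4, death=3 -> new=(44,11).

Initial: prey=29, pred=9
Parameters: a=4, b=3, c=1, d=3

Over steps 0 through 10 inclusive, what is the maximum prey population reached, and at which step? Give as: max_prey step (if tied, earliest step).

Answer: 52 5

Derivation:
Step 1: prey: 29+11-7=33; pred: 9+2-2=9
Step 2: prey: 33+13-8=38; pred: 9+2-2=9
Step 3: prey: 38+15-10=43; pred: 9+3-2=10
Step 4: prey: 43+17-12=48; pred: 10+4-3=11
Step 5: prey: 48+19-15=52; pred: 11+5-3=13
Step 6: prey: 52+20-20=52; pred: 13+6-3=16
Step 7: prey: 52+20-24=48; pred: 16+8-4=20
Step 8: prey: 48+19-28=39; pred: 20+9-6=23
Step 9: prey: 39+15-26=28; pred: 23+8-6=25
Step 10: prey: 28+11-21=18; pred: 25+7-7=25
Max prey = 52 at step 5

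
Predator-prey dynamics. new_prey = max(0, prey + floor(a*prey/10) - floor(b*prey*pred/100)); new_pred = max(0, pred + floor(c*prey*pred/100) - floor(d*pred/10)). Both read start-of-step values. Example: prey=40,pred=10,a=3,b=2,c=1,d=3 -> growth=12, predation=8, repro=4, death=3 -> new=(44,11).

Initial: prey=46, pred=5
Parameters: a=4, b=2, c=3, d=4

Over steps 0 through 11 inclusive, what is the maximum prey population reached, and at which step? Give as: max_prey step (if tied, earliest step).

Step 1: prey: 46+18-4=60; pred: 5+6-2=9
Step 2: prey: 60+24-10=74; pred: 9+16-3=22
Step 3: prey: 74+29-32=71; pred: 22+48-8=62
Step 4: prey: 71+28-88=11; pred: 62+132-24=170
Step 5: prey: 11+4-37=0; pred: 170+56-68=158
Step 6: prey: 0+0-0=0; pred: 158+0-63=95
Step 7: prey: 0+0-0=0; pred: 95+0-38=57
Step 8: prey: 0+0-0=0; pred: 57+0-22=35
Step 9: prey: 0+0-0=0; pred: 35+0-14=21
Step 10: prey: 0+0-0=0; pred: 21+0-8=13
Step 11: prey: 0+0-0=0; pred: 13+0-5=8
Max prey = 74 at step 2

Answer: 74 2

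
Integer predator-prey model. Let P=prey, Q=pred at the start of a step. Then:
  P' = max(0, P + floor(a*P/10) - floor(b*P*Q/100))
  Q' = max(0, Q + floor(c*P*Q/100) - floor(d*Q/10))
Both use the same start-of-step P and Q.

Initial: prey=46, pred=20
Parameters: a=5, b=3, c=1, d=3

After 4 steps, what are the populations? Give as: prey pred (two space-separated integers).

Step 1: prey: 46+23-27=42; pred: 20+9-6=23
Step 2: prey: 42+21-28=35; pred: 23+9-6=26
Step 3: prey: 35+17-27=25; pred: 26+9-7=28
Step 4: prey: 25+12-21=16; pred: 28+7-8=27

Answer: 16 27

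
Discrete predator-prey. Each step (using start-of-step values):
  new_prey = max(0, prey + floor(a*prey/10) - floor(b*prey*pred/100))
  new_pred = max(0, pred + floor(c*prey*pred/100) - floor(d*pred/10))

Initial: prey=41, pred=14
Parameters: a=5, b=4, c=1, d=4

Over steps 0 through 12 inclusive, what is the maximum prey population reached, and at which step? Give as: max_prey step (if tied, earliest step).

Step 1: prey: 41+20-22=39; pred: 14+5-5=14
Step 2: prey: 39+19-21=37; pred: 14+5-5=14
Step 3: prey: 37+18-20=35; pred: 14+5-5=14
Step 4: prey: 35+17-19=33; pred: 14+4-5=13
Step 5: prey: 33+16-17=32; pred: 13+4-5=12
Step 6: prey: 32+16-15=33; pred: 12+3-4=11
Step 7: prey: 33+16-14=35; pred: 11+3-4=10
Step 8: prey: 35+17-14=38; pred: 10+3-4=9
Step 9: prey: 38+19-13=44; pred: 9+3-3=9
Step 10: prey: 44+22-15=51; pred: 9+3-3=9
Step 11: prey: 51+25-18=58; pred: 9+4-3=10
Step 12: prey: 58+29-23=64; pred: 10+5-4=11
Max prey = 64 at step 12

Answer: 64 12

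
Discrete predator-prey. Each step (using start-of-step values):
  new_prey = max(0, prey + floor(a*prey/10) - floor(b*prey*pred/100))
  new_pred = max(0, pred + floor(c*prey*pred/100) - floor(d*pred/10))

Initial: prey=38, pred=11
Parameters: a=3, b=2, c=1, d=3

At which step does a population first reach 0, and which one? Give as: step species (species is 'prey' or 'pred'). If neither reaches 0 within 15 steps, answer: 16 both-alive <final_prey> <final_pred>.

Step 1: prey: 38+11-8=41; pred: 11+4-3=12
Step 2: prey: 41+12-9=44; pred: 12+4-3=13
Step 3: prey: 44+13-11=46; pred: 13+5-3=15
Step 4: prey: 46+13-13=46; pred: 15+6-4=17
Step 5: prey: 46+13-15=44; pred: 17+7-5=19
Step 6: prey: 44+13-16=41; pred: 19+8-5=22
Step 7: prey: 41+12-18=35; pred: 22+9-6=25
Step 8: prey: 35+10-17=28; pred: 25+8-7=26
Step 9: prey: 28+8-14=22; pred: 26+7-7=26
Step 10: prey: 22+6-11=17; pred: 26+5-7=24
Step 11: prey: 17+5-8=14; pred: 24+4-7=21
Step 12: prey: 14+4-5=13; pred: 21+2-6=17
Step 13: prey: 13+3-4=12; pred: 17+2-5=14
Step 14: prey: 12+3-3=12; pred: 14+1-4=11
Step 15: prey: 12+3-2=13; pred: 11+1-3=9
No extinction within 15 steps

Answer: 16 both-alive 13 9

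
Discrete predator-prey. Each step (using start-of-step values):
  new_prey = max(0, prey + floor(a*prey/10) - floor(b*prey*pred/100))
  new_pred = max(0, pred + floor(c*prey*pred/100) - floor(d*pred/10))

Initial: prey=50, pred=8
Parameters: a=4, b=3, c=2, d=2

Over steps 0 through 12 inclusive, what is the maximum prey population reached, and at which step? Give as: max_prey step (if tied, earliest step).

Step 1: prey: 50+20-12=58; pred: 8+8-1=15
Step 2: prey: 58+23-26=55; pred: 15+17-3=29
Step 3: prey: 55+22-47=30; pred: 29+31-5=55
Step 4: prey: 30+12-49=0; pred: 55+33-11=77
Step 5: prey: 0+0-0=0; pred: 77+0-15=62
Step 6: prey: 0+0-0=0; pred: 62+0-12=50
Step 7: prey: 0+0-0=0; pred: 50+0-10=40
Step 8: prey: 0+0-0=0; pred: 40+0-8=32
Step 9: prey: 0+0-0=0; pred: 32+0-6=26
Step 10: prey: 0+0-0=0; pred: 26+0-5=21
Step 11: prey: 0+0-0=0; pred: 21+0-4=17
Step 12: prey: 0+0-0=0; pred: 17+0-3=14
Max prey = 58 at step 1

Answer: 58 1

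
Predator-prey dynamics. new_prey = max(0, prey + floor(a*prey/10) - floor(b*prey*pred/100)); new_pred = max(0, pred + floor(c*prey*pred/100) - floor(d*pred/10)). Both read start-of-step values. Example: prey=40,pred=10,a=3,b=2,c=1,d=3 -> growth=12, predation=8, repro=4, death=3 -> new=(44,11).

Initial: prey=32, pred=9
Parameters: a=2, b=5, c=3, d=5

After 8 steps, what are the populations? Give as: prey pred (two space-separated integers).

Answer: 2 1

Derivation:
Step 1: prey: 32+6-14=24; pred: 9+8-4=13
Step 2: prey: 24+4-15=13; pred: 13+9-6=16
Step 3: prey: 13+2-10=5; pred: 16+6-8=14
Step 4: prey: 5+1-3=3; pred: 14+2-7=9
Step 5: prey: 3+0-1=2; pred: 9+0-4=5
Step 6: prey: 2+0-0=2; pred: 5+0-2=3
Step 7: prey: 2+0-0=2; pred: 3+0-1=2
Step 8: prey: 2+0-0=2; pred: 2+0-1=1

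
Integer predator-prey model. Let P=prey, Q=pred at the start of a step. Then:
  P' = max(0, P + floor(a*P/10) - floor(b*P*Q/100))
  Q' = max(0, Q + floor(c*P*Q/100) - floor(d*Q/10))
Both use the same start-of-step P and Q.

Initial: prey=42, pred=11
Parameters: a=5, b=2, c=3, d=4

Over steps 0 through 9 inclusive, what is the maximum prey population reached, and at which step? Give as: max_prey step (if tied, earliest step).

Answer: 60 2

Derivation:
Step 1: prey: 42+21-9=54; pred: 11+13-4=20
Step 2: prey: 54+27-21=60; pred: 20+32-8=44
Step 3: prey: 60+30-52=38; pred: 44+79-17=106
Step 4: prey: 38+19-80=0; pred: 106+120-42=184
Step 5: prey: 0+0-0=0; pred: 184+0-73=111
Step 6: prey: 0+0-0=0; pred: 111+0-44=67
Step 7: prey: 0+0-0=0; pred: 67+0-26=41
Step 8: prey: 0+0-0=0; pred: 41+0-16=25
Step 9: prey: 0+0-0=0; pred: 25+0-10=15
Max prey = 60 at step 2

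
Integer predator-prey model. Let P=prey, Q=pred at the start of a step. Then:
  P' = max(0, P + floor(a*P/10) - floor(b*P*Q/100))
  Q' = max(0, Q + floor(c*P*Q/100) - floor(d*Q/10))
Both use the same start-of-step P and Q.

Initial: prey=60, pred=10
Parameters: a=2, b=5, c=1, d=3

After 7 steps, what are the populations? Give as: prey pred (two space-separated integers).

Answer: 3 5

Derivation:
Step 1: prey: 60+12-30=42; pred: 10+6-3=13
Step 2: prey: 42+8-27=23; pred: 13+5-3=15
Step 3: prey: 23+4-17=10; pred: 15+3-4=14
Step 4: prey: 10+2-7=5; pred: 14+1-4=11
Step 5: prey: 5+1-2=4; pred: 11+0-3=8
Step 6: prey: 4+0-1=3; pred: 8+0-2=6
Step 7: prey: 3+0-0=3; pred: 6+0-1=5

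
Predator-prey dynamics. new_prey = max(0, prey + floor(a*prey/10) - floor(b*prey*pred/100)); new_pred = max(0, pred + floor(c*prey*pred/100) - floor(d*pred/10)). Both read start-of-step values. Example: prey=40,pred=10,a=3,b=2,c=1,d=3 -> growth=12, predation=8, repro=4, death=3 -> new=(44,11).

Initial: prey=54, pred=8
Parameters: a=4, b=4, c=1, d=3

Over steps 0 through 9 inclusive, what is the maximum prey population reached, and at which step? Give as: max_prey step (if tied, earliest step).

Answer: 58 1

Derivation:
Step 1: prey: 54+21-17=58; pred: 8+4-2=10
Step 2: prey: 58+23-23=58; pred: 10+5-3=12
Step 3: prey: 58+23-27=54; pred: 12+6-3=15
Step 4: prey: 54+21-32=43; pred: 15+8-4=19
Step 5: prey: 43+17-32=28; pred: 19+8-5=22
Step 6: prey: 28+11-24=15; pred: 22+6-6=22
Step 7: prey: 15+6-13=8; pred: 22+3-6=19
Step 8: prey: 8+3-6=5; pred: 19+1-5=15
Step 9: prey: 5+2-3=4; pred: 15+0-4=11
Max prey = 58 at step 1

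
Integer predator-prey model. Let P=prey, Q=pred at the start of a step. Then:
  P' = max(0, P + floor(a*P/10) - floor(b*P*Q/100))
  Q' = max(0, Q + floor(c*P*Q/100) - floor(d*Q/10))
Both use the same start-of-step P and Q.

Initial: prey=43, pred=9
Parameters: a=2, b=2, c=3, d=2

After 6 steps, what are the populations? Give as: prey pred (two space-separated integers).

Step 1: prey: 43+8-7=44; pred: 9+11-1=19
Step 2: prey: 44+8-16=36; pred: 19+25-3=41
Step 3: prey: 36+7-29=14; pred: 41+44-8=77
Step 4: prey: 14+2-21=0; pred: 77+32-15=94
Step 5: prey: 0+0-0=0; pred: 94+0-18=76
Step 6: prey: 0+0-0=0; pred: 76+0-15=61

Answer: 0 61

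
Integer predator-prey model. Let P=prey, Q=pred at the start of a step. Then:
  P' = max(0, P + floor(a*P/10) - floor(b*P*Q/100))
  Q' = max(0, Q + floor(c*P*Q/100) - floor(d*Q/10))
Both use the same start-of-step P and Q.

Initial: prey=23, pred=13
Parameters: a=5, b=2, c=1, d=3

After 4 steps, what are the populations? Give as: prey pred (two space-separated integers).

Answer: 58 16

Derivation:
Step 1: prey: 23+11-5=29; pred: 13+2-3=12
Step 2: prey: 29+14-6=37; pred: 12+3-3=12
Step 3: prey: 37+18-8=47; pred: 12+4-3=13
Step 4: prey: 47+23-12=58; pred: 13+6-3=16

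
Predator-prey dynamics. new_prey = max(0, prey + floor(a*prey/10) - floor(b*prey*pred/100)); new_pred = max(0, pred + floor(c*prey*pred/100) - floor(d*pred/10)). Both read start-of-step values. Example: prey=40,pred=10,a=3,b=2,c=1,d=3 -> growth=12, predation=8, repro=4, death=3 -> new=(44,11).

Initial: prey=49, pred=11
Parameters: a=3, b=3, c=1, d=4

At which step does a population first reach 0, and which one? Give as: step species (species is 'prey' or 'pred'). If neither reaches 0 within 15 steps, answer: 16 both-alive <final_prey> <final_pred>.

Answer: 16 both-alive 46 7

Derivation:
Step 1: prey: 49+14-16=47; pred: 11+5-4=12
Step 2: prey: 47+14-16=45; pred: 12+5-4=13
Step 3: prey: 45+13-17=41; pred: 13+5-5=13
Step 4: prey: 41+12-15=38; pred: 13+5-5=13
Step 5: prey: 38+11-14=35; pred: 13+4-5=12
Step 6: prey: 35+10-12=33; pred: 12+4-4=12
Step 7: prey: 33+9-11=31; pred: 12+3-4=11
Step 8: prey: 31+9-10=30; pred: 11+3-4=10
Step 9: prey: 30+9-9=30; pred: 10+3-4=9
Step 10: prey: 30+9-8=31; pred: 9+2-3=8
Step 11: prey: 31+9-7=33; pred: 8+2-3=7
Step 12: prey: 33+9-6=36; pred: 7+2-2=7
Step 13: prey: 36+10-7=39; pred: 7+2-2=7
Step 14: prey: 39+11-8=42; pred: 7+2-2=7
Step 15: prey: 42+12-8=46; pred: 7+2-2=7
No extinction within 15 steps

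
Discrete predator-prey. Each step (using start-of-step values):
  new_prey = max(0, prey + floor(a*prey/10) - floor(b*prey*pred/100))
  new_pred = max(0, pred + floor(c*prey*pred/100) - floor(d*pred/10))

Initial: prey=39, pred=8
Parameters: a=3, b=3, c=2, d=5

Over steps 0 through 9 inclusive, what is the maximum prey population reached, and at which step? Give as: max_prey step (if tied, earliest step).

Step 1: prey: 39+11-9=41; pred: 8+6-4=10
Step 2: prey: 41+12-12=41; pred: 10+8-5=13
Step 3: prey: 41+12-15=38; pred: 13+10-6=17
Step 4: prey: 38+11-19=30; pred: 17+12-8=21
Step 5: prey: 30+9-18=21; pred: 21+12-10=23
Step 6: prey: 21+6-14=13; pred: 23+9-11=21
Step 7: prey: 13+3-8=8; pred: 21+5-10=16
Step 8: prey: 8+2-3=7; pred: 16+2-8=10
Step 9: prey: 7+2-2=7; pred: 10+1-5=6
Max prey = 41 at step 1

Answer: 41 1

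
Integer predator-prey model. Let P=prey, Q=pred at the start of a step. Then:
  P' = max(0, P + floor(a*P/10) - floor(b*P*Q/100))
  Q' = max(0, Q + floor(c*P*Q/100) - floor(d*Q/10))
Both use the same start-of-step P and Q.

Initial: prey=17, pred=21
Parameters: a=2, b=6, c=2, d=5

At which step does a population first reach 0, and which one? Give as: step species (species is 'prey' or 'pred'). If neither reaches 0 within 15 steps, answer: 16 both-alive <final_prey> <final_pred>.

Answer: 1 prey

Derivation:
Step 1: prey: 17+3-21=0; pred: 21+7-10=18
First extinction: prey at step 1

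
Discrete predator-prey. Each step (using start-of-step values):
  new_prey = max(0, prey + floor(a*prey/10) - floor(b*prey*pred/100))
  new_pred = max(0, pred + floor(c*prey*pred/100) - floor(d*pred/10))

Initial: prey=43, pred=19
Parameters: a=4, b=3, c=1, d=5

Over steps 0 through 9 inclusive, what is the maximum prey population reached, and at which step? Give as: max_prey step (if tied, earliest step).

Step 1: prey: 43+17-24=36; pred: 19+8-9=18
Step 2: prey: 36+14-19=31; pred: 18+6-9=15
Step 3: prey: 31+12-13=30; pred: 15+4-7=12
Step 4: prey: 30+12-10=32; pred: 12+3-6=9
Step 5: prey: 32+12-8=36; pred: 9+2-4=7
Step 6: prey: 36+14-7=43; pred: 7+2-3=6
Step 7: prey: 43+17-7=53; pred: 6+2-3=5
Step 8: prey: 53+21-7=67; pred: 5+2-2=5
Step 9: prey: 67+26-10=83; pred: 5+3-2=6
Max prey = 83 at step 9

Answer: 83 9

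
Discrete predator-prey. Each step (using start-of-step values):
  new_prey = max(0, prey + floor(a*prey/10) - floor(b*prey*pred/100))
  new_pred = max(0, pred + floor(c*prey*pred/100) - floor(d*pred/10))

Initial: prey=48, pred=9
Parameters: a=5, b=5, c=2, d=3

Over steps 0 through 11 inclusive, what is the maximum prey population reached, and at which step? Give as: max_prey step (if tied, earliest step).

Answer: 51 1

Derivation:
Step 1: prey: 48+24-21=51; pred: 9+8-2=15
Step 2: prey: 51+25-38=38; pred: 15+15-4=26
Step 3: prey: 38+19-49=8; pred: 26+19-7=38
Step 4: prey: 8+4-15=0; pred: 38+6-11=33
Step 5: prey: 0+0-0=0; pred: 33+0-9=24
Step 6: prey: 0+0-0=0; pred: 24+0-7=17
Step 7: prey: 0+0-0=0; pred: 17+0-5=12
Step 8: prey: 0+0-0=0; pred: 12+0-3=9
Step 9: prey: 0+0-0=0; pred: 9+0-2=7
Step 10: prey: 0+0-0=0; pred: 7+0-2=5
Step 11: prey: 0+0-0=0; pred: 5+0-1=4
Max prey = 51 at step 1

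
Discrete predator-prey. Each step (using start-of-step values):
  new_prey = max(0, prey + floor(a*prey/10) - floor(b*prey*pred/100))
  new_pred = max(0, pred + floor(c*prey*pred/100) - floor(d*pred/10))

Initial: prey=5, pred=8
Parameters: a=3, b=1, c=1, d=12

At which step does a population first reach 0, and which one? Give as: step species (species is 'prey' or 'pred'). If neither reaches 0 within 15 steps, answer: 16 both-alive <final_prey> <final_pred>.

Answer: 1 pred

Derivation:
Step 1: prey: 5+1-0=6; pred: 8+0-9=0
First extinction: pred at step 1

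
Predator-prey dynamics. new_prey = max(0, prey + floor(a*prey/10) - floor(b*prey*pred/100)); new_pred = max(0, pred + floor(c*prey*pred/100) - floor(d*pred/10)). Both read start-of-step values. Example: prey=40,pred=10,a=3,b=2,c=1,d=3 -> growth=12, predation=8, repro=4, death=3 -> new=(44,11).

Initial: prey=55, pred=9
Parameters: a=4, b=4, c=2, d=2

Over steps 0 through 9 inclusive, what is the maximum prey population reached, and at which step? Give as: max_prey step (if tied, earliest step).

Step 1: prey: 55+22-19=58; pred: 9+9-1=17
Step 2: prey: 58+23-39=42; pred: 17+19-3=33
Step 3: prey: 42+16-55=3; pred: 33+27-6=54
Step 4: prey: 3+1-6=0; pred: 54+3-10=47
Step 5: prey: 0+0-0=0; pred: 47+0-9=38
Step 6: prey: 0+0-0=0; pred: 38+0-7=31
Step 7: prey: 0+0-0=0; pred: 31+0-6=25
Step 8: prey: 0+0-0=0; pred: 25+0-5=20
Step 9: prey: 0+0-0=0; pred: 20+0-4=16
Max prey = 58 at step 1

Answer: 58 1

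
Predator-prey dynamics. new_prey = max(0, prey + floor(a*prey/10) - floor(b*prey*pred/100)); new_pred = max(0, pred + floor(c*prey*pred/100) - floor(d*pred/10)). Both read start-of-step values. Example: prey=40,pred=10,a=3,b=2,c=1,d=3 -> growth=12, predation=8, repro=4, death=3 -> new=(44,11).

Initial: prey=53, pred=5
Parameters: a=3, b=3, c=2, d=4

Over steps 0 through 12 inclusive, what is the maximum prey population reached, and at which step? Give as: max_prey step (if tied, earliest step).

Answer: 65 2

Derivation:
Step 1: prey: 53+15-7=61; pred: 5+5-2=8
Step 2: prey: 61+18-14=65; pred: 8+9-3=14
Step 3: prey: 65+19-27=57; pred: 14+18-5=27
Step 4: prey: 57+17-46=28; pred: 27+30-10=47
Step 5: prey: 28+8-39=0; pred: 47+26-18=55
Step 6: prey: 0+0-0=0; pred: 55+0-22=33
Step 7: prey: 0+0-0=0; pred: 33+0-13=20
Step 8: prey: 0+0-0=0; pred: 20+0-8=12
Step 9: prey: 0+0-0=0; pred: 12+0-4=8
Step 10: prey: 0+0-0=0; pred: 8+0-3=5
Step 11: prey: 0+0-0=0; pred: 5+0-2=3
Step 12: prey: 0+0-0=0; pred: 3+0-1=2
Max prey = 65 at step 2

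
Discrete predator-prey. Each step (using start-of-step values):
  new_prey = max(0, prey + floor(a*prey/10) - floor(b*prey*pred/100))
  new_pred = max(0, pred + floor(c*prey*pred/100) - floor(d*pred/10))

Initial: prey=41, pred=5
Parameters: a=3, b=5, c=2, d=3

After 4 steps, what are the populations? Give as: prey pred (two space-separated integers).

Answer: 11 22

Derivation:
Step 1: prey: 41+12-10=43; pred: 5+4-1=8
Step 2: prey: 43+12-17=38; pred: 8+6-2=12
Step 3: prey: 38+11-22=27; pred: 12+9-3=18
Step 4: prey: 27+8-24=11; pred: 18+9-5=22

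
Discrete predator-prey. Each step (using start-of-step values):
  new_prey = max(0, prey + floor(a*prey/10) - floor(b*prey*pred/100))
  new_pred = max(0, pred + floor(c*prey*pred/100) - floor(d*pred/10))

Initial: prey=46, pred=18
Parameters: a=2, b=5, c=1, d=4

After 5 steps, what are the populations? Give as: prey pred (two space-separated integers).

Answer: 1 4

Derivation:
Step 1: prey: 46+9-41=14; pred: 18+8-7=19
Step 2: prey: 14+2-13=3; pred: 19+2-7=14
Step 3: prey: 3+0-2=1; pred: 14+0-5=9
Step 4: prey: 1+0-0=1; pred: 9+0-3=6
Step 5: prey: 1+0-0=1; pred: 6+0-2=4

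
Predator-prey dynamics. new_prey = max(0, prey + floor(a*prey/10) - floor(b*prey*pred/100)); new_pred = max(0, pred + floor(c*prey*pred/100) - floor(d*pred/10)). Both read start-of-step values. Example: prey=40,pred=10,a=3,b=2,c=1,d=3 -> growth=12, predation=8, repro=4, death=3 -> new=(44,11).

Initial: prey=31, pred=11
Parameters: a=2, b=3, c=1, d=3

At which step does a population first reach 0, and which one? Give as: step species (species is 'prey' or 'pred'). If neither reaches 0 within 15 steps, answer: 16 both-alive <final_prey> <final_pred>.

Step 1: prey: 31+6-10=27; pred: 11+3-3=11
Step 2: prey: 27+5-8=24; pred: 11+2-3=10
Step 3: prey: 24+4-7=21; pred: 10+2-3=9
Step 4: prey: 21+4-5=20; pred: 9+1-2=8
Step 5: prey: 20+4-4=20; pred: 8+1-2=7
Step 6: prey: 20+4-4=20; pred: 7+1-2=6
Step 7: prey: 20+4-3=21; pred: 6+1-1=6
Step 8: prey: 21+4-3=22; pred: 6+1-1=6
Step 9: prey: 22+4-3=23; pred: 6+1-1=6
Step 10: prey: 23+4-4=23; pred: 6+1-1=6
Steps 11-15: state stable at prey=23, pred=6 (no change)
No extinction within 15 steps

Answer: 16 both-alive 23 6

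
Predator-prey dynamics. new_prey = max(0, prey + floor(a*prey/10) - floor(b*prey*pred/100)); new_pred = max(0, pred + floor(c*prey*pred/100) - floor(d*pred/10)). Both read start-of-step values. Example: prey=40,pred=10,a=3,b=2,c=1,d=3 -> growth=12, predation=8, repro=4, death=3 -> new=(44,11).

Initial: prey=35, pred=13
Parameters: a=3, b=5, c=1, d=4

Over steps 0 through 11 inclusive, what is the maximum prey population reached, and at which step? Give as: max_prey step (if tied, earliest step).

Answer: 36 11

Derivation:
Step 1: prey: 35+10-22=23; pred: 13+4-5=12
Step 2: prey: 23+6-13=16; pred: 12+2-4=10
Step 3: prey: 16+4-8=12; pred: 10+1-4=7
Step 4: prey: 12+3-4=11; pred: 7+0-2=5
Step 5: prey: 11+3-2=12; pred: 5+0-2=3
Step 6: prey: 12+3-1=14; pred: 3+0-1=2
Step 7: prey: 14+4-1=17; pred: 2+0-0=2
Step 8: prey: 17+5-1=21; pred: 2+0-0=2
Step 9: prey: 21+6-2=25; pred: 2+0-0=2
Step 10: prey: 25+7-2=30; pred: 2+0-0=2
Step 11: prey: 30+9-3=36; pred: 2+0-0=2
Max prey = 36 at step 11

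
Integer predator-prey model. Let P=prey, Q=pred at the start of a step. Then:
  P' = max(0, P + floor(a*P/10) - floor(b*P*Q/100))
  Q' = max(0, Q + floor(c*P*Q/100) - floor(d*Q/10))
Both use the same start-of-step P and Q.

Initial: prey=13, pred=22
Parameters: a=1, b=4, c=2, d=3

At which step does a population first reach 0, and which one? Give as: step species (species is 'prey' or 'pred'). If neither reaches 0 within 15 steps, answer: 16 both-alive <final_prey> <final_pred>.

Step 1: prey: 13+1-11=3; pred: 22+5-6=21
Step 2: prey: 3+0-2=1; pred: 21+1-6=16
Step 3: prey: 1+0-0=1; pred: 16+0-4=12
Step 4: prey: 1+0-0=1; pred: 12+0-3=9
Step 5: prey: 1+0-0=1; pred: 9+0-2=7
Step 6: prey: 1+0-0=1; pred: 7+0-2=5
Step 7: prey: 1+0-0=1; pred: 5+0-1=4
Step 8: prey: 1+0-0=1; pred: 4+0-1=3
Step 9: prey: 1+0-0=1; pred: 3+0-0=3
Steps 10-15: state stable at prey=1, pred=3 (no change)
No extinction within 15 steps

Answer: 16 both-alive 1 3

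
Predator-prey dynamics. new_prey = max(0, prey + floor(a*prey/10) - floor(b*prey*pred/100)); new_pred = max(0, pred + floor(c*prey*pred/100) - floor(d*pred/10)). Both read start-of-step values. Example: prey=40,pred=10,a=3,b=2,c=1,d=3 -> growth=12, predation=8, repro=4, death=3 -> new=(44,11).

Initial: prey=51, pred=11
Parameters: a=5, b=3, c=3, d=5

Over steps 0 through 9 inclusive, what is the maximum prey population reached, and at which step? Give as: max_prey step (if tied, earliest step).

Step 1: prey: 51+25-16=60; pred: 11+16-5=22
Step 2: prey: 60+30-39=51; pred: 22+39-11=50
Step 3: prey: 51+25-76=0; pred: 50+76-25=101
Step 4: prey: 0+0-0=0; pred: 101+0-50=51
Step 5: prey: 0+0-0=0; pred: 51+0-25=26
Step 6: prey: 0+0-0=0; pred: 26+0-13=13
Step 7: prey: 0+0-0=0; pred: 13+0-6=7
Step 8: prey: 0+0-0=0; pred: 7+0-3=4
Step 9: prey: 0+0-0=0; pred: 4+0-2=2
Max prey = 60 at step 1

Answer: 60 1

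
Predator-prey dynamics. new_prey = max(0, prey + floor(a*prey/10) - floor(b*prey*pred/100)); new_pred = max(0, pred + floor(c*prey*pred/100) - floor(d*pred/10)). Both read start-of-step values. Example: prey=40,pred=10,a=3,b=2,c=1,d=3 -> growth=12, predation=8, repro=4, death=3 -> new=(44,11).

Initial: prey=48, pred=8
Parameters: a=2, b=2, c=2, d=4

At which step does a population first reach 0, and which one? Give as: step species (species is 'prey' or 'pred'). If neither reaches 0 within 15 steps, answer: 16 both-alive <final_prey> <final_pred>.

Answer: 16 both-alive 1 2

Derivation:
Step 1: prey: 48+9-7=50; pred: 8+7-3=12
Step 2: prey: 50+10-12=48; pred: 12+12-4=20
Step 3: prey: 48+9-19=38; pred: 20+19-8=31
Step 4: prey: 38+7-23=22; pred: 31+23-12=42
Step 5: prey: 22+4-18=8; pred: 42+18-16=44
Step 6: prey: 8+1-7=2; pred: 44+7-17=34
Step 7: prey: 2+0-1=1; pred: 34+1-13=22
Step 8: prey: 1+0-0=1; pred: 22+0-8=14
Step 9: prey: 1+0-0=1; pred: 14+0-5=9
Step 10: prey: 1+0-0=1; pred: 9+0-3=6
Step 11: prey: 1+0-0=1; pred: 6+0-2=4
Step 12: prey: 1+0-0=1; pred: 4+0-1=3
Step 13: prey: 1+0-0=1; pred: 3+0-1=2
Step 14: prey: 1+0-0=1; pred: 2+0-0=2
Steps 15-15: state stable at prey=1, pred=2 (no change)
No extinction within 15 steps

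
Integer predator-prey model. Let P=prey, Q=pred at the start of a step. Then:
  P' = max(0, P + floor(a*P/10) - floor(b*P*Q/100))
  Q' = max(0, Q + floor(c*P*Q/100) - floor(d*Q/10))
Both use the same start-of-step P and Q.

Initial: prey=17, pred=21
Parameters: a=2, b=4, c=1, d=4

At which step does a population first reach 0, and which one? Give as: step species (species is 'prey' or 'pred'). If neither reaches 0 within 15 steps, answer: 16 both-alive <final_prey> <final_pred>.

Answer: 16 both-alive 3 2

Derivation:
Step 1: prey: 17+3-14=6; pred: 21+3-8=16
Step 2: prey: 6+1-3=4; pred: 16+0-6=10
Step 3: prey: 4+0-1=3; pred: 10+0-4=6
Step 4: prey: 3+0-0=3; pred: 6+0-2=4
Step 5: prey: 3+0-0=3; pred: 4+0-1=3
Step 6: prey: 3+0-0=3; pred: 3+0-1=2
Step 7: prey: 3+0-0=3; pred: 2+0-0=2
Steps 8-15: state stable at prey=3, pred=2 (no change)
No extinction within 15 steps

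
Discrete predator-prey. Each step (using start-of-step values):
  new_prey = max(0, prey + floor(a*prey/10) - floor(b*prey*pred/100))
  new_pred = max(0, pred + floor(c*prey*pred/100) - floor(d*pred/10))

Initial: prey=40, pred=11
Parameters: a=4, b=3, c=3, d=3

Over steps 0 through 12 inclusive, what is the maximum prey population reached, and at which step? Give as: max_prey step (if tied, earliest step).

Step 1: prey: 40+16-13=43; pred: 11+13-3=21
Step 2: prey: 43+17-27=33; pred: 21+27-6=42
Step 3: prey: 33+13-41=5; pred: 42+41-12=71
Step 4: prey: 5+2-10=0; pred: 71+10-21=60
Step 5: prey: 0+0-0=0; pred: 60+0-18=42
Step 6: prey: 0+0-0=0; pred: 42+0-12=30
Step 7: prey: 0+0-0=0; pred: 30+0-9=21
Step 8: prey: 0+0-0=0; pred: 21+0-6=15
Step 9: prey: 0+0-0=0; pred: 15+0-4=11
Step 10: prey: 0+0-0=0; pred: 11+0-3=8
Step 11: prey: 0+0-0=0; pred: 8+0-2=6
Step 12: prey: 0+0-0=0; pred: 6+0-1=5
Max prey = 43 at step 1

Answer: 43 1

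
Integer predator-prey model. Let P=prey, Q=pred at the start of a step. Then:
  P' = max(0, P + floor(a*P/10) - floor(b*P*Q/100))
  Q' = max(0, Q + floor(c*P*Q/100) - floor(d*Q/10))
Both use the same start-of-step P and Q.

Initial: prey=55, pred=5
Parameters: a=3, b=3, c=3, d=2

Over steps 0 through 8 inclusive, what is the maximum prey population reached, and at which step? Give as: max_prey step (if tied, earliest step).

Answer: 63 1

Derivation:
Step 1: prey: 55+16-8=63; pred: 5+8-1=12
Step 2: prey: 63+18-22=59; pred: 12+22-2=32
Step 3: prey: 59+17-56=20; pred: 32+56-6=82
Step 4: prey: 20+6-49=0; pred: 82+49-16=115
Step 5: prey: 0+0-0=0; pred: 115+0-23=92
Step 6: prey: 0+0-0=0; pred: 92+0-18=74
Step 7: prey: 0+0-0=0; pred: 74+0-14=60
Step 8: prey: 0+0-0=0; pred: 60+0-12=48
Max prey = 63 at step 1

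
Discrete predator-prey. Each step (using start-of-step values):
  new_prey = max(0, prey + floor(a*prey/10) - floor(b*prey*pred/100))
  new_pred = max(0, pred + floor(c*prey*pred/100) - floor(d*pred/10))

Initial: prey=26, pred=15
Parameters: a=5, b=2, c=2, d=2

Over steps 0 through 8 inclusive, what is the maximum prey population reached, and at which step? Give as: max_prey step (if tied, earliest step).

Answer: 36 2

Derivation:
Step 1: prey: 26+13-7=32; pred: 15+7-3=19
Step 2: prey: 32+16-12=36; pred: 19+12-3=28
Step 3: prey: 36+18-20=34; pred: 28+20-5=43
Step 4: prey: 34+17-29=22; pred: 43+29-8=64
Step 5: prey: 22+11-28=5; pred: 64+28-12=80
Step 6: prey: 5+2-8=0; pred: 80+8-16=72
Step 7: prey: 0+0-0=0; pred: 72+0-14=58
Step 8: prey: 0+0-0=0; pred: 58+0-11=47
Max prey = 36 at step 2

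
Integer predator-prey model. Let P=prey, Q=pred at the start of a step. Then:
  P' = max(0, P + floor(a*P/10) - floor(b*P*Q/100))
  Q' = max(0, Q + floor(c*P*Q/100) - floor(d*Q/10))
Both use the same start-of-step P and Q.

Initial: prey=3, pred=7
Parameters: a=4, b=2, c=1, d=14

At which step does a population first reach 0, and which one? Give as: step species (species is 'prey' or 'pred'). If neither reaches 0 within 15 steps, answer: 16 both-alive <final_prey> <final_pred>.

Answer: 1 pred

Derivation:
Step 1: prey: 3+1-0=4; pred: 7+0-9=0
First extinction: pred at step 1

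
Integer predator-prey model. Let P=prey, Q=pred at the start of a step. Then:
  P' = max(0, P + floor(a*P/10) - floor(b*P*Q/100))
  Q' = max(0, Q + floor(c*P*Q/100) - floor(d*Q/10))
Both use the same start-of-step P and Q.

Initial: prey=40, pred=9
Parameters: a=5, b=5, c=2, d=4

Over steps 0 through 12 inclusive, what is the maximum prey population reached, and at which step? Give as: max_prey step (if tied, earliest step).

Step 1: prey: 40+20-18=42; pred: 9+7-3=13
Step 2: prey: 42+21-27=36; pred: 13+10-5=18
Step 3: prey: 36+18-32=22; pred: 18+12-7=23
Step 4: prey: 22+11-25=8; pred: 23+10-9=24
Step 5: prey: 8+4-9=3; pred: 24+3-9=18
Step 6: prey: 3+1-2=2; pred: 18+1-7=12
Step 7: prey: 2+1-1=2; pred: 12+0-4=8
Step 8: prey: 2+1-0=3; pred: 8+0-3=5
Step 9: prey: 3+1-0=4; pred: 5+0-2=3
Step 10: prey: 4+2-0=6; pred: 3+0-1=2
Step 11: prey: 6+3-0=9; pred: 2+0-0=2
Step 12: prey: 9+4-0=13; pred: 2+0-0=2
Max prey = 42 at step 1

Answer: 42 1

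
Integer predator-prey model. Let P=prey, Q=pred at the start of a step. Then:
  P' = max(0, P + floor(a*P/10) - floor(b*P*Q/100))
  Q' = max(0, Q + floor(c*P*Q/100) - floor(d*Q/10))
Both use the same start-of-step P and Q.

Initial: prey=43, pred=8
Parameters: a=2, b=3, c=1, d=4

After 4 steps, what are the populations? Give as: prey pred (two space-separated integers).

Step 1: prey: 43+8-10=41; pred: 8+3-3=8
Step 2: prey: 41+8-9=40; pred: 8+3-3=8
Step 3: prey: 40+8-9=39; pred: 8+3-3=8
Step 4: prey: 39+7-9=37; pred: 8+3-3=8

Answer: 37 8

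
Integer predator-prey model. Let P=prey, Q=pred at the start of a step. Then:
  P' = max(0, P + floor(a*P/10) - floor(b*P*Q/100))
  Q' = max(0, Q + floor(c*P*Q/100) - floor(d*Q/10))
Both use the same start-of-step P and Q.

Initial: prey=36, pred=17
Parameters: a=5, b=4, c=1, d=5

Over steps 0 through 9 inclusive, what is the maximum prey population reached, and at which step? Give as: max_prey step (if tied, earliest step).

Answer: 109 9

Derivation:
Step 1: prey: 36+18-24=30; pred: 17+6-8=15
Step 2: prey: 30+15-18=27; pred: 15+4-7=12
Step 3: prey: 27+13-12=28; pred: 12+3-6=9
Step 4: prey: 28+14-10=32; pred: 9+2-4=7
Step 5: prey: 32+16-8=40; pred: 7+2-3=6
Step 6: prey: 40+20-9=51; pred: 6+2-3=5
Step 7: prey: 51+25-10=66; pred: 5+2-2=5
Step 8: prey: 66+33-13=86; pred: 5+3-2=6
Step 9: prey: 86+43-20=109; pred: 6+5-3=8
Max prey = 109 at step 9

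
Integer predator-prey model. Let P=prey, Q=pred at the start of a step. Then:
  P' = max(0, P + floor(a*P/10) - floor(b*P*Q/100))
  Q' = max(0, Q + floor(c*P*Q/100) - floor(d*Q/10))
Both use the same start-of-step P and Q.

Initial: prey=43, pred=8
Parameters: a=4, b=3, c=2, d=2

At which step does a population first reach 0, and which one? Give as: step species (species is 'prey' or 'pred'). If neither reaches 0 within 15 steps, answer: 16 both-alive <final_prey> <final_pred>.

Answer: 5 prey

Derivation:
Step 1: prey: 43+17-10=50; pred: 8+6-1=13
Step 2: prey: 50+20-19=51; pred: 13+13-2=24
Step 3: prey: 51+20-36=35; pred: 24+24-4=44
Step 4: prey: 35+14-46=3; pred: 44+30-8=66
Step 5: prey: 3+1-5=0; pred: 66+3-13=56
First extinction: prey at step 5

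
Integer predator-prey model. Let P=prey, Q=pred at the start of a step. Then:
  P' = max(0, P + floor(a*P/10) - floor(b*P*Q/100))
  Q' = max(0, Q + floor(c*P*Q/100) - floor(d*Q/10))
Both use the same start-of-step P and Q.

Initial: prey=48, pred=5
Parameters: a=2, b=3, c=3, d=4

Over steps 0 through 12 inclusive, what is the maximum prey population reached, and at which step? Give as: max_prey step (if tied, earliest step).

Step 1: prey: 48+9-7=50; pred: 5+7-2=10
Step 2: prey: 50+10-15=45; pred: 10+15-4=21
Step 3: prey: 45+9-28=26; pred: 21+28-8=41
Step 4: prey: 26+5-31=0; pred: 41+31-16=56
Step 5: prey: 0+0-0=0; pred: 56+0-22=34
Step 6: prey: 0+0-0=0; pred: 34+0-13=21
Step 7: prey: 0+0-0=0; pred: 21+0-8=13
Step 8: prey: 0+0-0=0; pred: 13+0-5=8
Step 9: prey: 0+0-0=0; pred: 8+0-3=5
Step 10: prey: 0+0-0=0; pred: 5+0-2=3
Step 11: prey: 0+0-0=0; pred: 3+0-1=2
Step 12: prey: 0+0-0=0; pred: 2+0-0=2
Max prey = 50 at step 1

Answer: 50 1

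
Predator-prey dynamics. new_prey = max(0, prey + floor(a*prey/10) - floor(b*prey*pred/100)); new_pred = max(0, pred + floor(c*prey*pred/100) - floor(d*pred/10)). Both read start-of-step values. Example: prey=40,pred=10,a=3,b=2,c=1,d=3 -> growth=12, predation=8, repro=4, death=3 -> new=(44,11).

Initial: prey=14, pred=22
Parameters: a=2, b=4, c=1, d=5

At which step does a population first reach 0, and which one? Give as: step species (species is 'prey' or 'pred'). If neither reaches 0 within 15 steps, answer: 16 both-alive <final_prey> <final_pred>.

Step 1: prey: 14+2-12=4; pred: 22+3-11=14
Step 2: prey: 4+0-2=2; pred: 14+0-7=7
Step 3: prey: 2+0-0=2; pred: 7+0-3=4
Step 4: prey: 2+0-0=2; pred: 4+0-2=2
Step 5: prey: 2+0-0=2; pred: 2+0-1=1
Step 6: prey: 2+0-0=2; pred: 1+0-0=1
Steps 7-15: state stable at prey=2, pred=1 (no change)
No extinction within 15 steps

Answer: 16 both-alive 2 1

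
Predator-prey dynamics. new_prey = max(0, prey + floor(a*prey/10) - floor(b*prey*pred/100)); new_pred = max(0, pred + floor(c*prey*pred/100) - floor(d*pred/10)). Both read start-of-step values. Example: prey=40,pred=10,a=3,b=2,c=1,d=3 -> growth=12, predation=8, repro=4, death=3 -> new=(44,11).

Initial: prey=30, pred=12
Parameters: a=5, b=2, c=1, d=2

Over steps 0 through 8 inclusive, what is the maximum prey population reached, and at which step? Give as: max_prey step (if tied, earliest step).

Step 1: prey: 30+15-7=38; pred: 12+3-2=13
Step 2: prey: 38+19-9=48; pred: 13+4-2=15
Step 3: prey: 48+24-14=58; pred: 15+7-3=19
Step 4: prey: 58+29-22=65; pred: 19+11-3=27
Step 5: prey: 65+32-35=62; pred: 27+17-5=39
Step 6: prey: 62+31-48=45; pred: 39+24-7=56
Step 7: prey: 45+22-50=17; pred: 56+25-11=70
Step 8: prey: 17+8-23=2; pred: 70+11-14=67
Max prey = 65 at step 4

Answer: 65 4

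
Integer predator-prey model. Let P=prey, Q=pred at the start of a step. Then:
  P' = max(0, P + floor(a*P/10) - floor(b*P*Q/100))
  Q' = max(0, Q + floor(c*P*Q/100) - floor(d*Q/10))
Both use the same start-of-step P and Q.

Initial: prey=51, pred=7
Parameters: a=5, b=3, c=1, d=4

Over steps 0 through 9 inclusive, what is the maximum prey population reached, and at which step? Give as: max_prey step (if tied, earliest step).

Answer: 109 4

Derivation:
Step 1: prey: 51+25-10=66; pred: 7+3-2=8
Step 2: prey: 66+33-15=84; pred: 8+5-3=10
Step 3: prey: 84+42-25=101; pred: 10+8-4=14
Step 4: prey: 101+50-42=109; pred: 14+14-5=23
Step 5: prey: 109+54-75=88; pred: 23+25-9=39
Step 6: prey: 88+44-102=30; pred: 39+34-15=58
Step 7: prey: 30+15-52=0; pred: 58+17-23=52
Step 8: prey: 0+0-0=0; pred: 52+0-20=32
Step 9: prey: 0+0-0=0; pred: 32+0-12=20
Max prey = 109 at step 4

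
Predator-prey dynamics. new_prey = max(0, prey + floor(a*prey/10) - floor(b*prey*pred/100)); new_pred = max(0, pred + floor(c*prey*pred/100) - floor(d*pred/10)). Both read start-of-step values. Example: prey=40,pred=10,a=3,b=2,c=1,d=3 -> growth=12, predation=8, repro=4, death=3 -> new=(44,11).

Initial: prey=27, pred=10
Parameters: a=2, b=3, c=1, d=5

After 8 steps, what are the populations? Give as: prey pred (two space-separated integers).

Step 1: prey: 27+5-8=24; pred: 10+2-5=7
Step 2: prey: 24+4-5=23; pred: 7+1-3=5
Step 3: prey: 23+4-3=24; pred: 5+1-2=4
Step 4: prey: 24+4-2=26; pred: 4+0-2=2
Step 5: prey: 26+5-1=30; pred: 2+0-1=1
Step 6: prey: 30+6-0=36; pred: 1+0-0=1
Step 7: prey: 36+7-1=42; pred: 1+0-0=1
Step 8: prey: 42+8-1=49; pred: 1+0-0=1

Answer: 49 1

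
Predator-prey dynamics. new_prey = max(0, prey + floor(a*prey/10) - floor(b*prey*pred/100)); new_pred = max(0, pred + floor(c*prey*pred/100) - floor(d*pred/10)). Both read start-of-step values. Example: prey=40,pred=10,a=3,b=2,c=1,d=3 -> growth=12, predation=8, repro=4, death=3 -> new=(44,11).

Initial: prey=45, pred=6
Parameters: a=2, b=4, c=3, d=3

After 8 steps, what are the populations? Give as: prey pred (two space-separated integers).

Step 1: prey: 45+9-10=44; pred: 6+8-1=13
Step 2: prey: 44+8-22=30; pred: 13+17-3=27
Step 3: prey: 30+6-32=4; pred: 27+24-8=43
Step 4: prey: 4+0-6=0; pred: 43+5-12=36
Step 5: prey: 0+0-0=0; pred: 36+0-10=26
Step 6: prey: 0+0-0=0; pred: 26+0-7=19
Step 7: prey: 0+0-0=0; pred: 19+0-5=14
Step 8: prey: 0+0-0=0; pred: 14+0-4=10

Answer: 0 10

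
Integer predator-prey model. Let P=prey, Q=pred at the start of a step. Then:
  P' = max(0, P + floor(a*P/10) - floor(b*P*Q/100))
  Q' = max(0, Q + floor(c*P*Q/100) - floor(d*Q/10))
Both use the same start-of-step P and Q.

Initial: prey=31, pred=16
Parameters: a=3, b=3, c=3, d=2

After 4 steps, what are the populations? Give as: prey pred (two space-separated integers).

Answer: 0 40

Derivation:
Step 1: prey: 31+9-14=26; pred: 16+14-3=27
Step 2: prey: 26+7-21=12; pred: 27+21-5=43
Step 3: prey: 12+3-15=0; pred: 43+15-8=50
Step 4: prey: 0+0-0=0; pred: 50+0-10=40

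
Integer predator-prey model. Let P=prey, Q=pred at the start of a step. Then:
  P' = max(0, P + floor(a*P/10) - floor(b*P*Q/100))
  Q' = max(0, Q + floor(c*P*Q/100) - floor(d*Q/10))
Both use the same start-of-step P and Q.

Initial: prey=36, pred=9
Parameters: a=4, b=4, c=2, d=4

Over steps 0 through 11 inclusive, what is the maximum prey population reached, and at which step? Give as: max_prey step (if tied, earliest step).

Step 1: prey: 36+14-12=38; pred: 9+6-3=12
Step 2: prey: 38+15-18=35; pred: 12+9-4=17
Step 3: prey: 35+14-23=26; pred: 17+11-6=22
Step 4: prey: 26+10-22=14; pred: 22+11-8=25
Step 5: prey: 14+5-14=5; pred: 25+7-10=22
Step 6: prey: 5+2-4=3; pred: 22+2-8=16
Step 7: prey: 3+1-1=3; pred: 16+0-6=10
Step 8: prey: 3+1-1=3; pred: 10+0-4=6
Step 9: prey: 3+1-0=4; pred: 6+0-2=4
Step 10: prey: 4+1-0=5; pred: 4+0-1=3
Step 11: prey: 5+2-0=7; pred: 3+0-1=2
Max prey = 38 at step 1

Answer: 38 1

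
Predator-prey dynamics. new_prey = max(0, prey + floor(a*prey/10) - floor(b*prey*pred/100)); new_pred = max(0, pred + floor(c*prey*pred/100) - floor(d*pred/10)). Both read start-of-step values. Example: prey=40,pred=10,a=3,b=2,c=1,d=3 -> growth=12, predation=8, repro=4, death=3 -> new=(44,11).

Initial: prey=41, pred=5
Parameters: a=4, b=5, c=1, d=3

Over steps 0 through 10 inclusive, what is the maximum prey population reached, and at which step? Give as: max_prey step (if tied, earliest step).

Answer: 54 3

Derivation:
Step 1: prey: 41+16-10=47; pred: 5+2-1=6
Step 2: prey: 47+18-14=51; pred: 6+2-1=7
Step 3: prey: 51+20-17=54; pred: 7+3-2=8
Step 4: prey: 54+21-21=54; pred: 8+4-2=10
Step 5: prey: 54+21-27=48; pred: 10+5-3=12
Step 6: prey: 48+19-28=39; pred: 12+5-3=14
Step 7: prey: 39+15-27=27; pred: 14+5-4=15
Step 8: prey: 27+10-20=17; pred: 15+4-4=15
Step 9: prey: 17+6-12=11; pred: 15+2-4=13
Step 10: prey: 11+4-7=8; pred: 13+1-3=11
Max prey = 54 at step 3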